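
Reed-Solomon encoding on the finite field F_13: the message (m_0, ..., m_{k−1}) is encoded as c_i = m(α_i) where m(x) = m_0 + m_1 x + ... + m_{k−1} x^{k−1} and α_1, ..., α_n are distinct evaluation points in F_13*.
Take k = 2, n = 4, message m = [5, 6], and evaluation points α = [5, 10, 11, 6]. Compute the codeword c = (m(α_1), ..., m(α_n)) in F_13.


c = [9, 0, 6, 2]

Message polynomial: m(x) = 5 + 6·x (mod 13).
For each evaluation point α_i, compute m(α_i) mod 13:
  α_1 = 5: Horner steps 6 → 9, so m(5) = 9.
  α_2 = 10: Horner steps 6 → 0, so m(10) = 0.
  α_3 = 11: Horner steps 6 → 6, so m(11) = 6.
  α_4 = 6: Horner steps 6 → 2, so m(6) = 2.
Codeword c = [9, 0, 6, 2] ∈ F_13^4.


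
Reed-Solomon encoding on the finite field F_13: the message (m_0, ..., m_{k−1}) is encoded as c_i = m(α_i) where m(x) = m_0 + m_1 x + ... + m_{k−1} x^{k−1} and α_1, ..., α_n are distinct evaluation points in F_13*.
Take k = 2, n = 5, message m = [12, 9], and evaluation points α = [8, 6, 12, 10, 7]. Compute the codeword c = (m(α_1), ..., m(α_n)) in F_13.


c = [6, 1, 3, 11, 10]

Message polynomial: m(x) = 12 + 9·x (mod 13).
For each evaluation point α_i, compute m(α_i) mod 13:
  α_1 = 8: Horner steps 9 → 6, so m(8) = 6.
  α_2 = 6: Horner steps 9 → 1, so m(6) = 1.
  α_3 = 12: Horner steps 9 → 3, so m(12) = 3.
  α_4 = 10: Horner steps 9 → 11, so m(10) = 11.
  α_5 = 7: Horner steps 9 → 10, so m(7) = 10.
Codeword c = [6, 1, 3, 11, 10] ∈ F_13^5.


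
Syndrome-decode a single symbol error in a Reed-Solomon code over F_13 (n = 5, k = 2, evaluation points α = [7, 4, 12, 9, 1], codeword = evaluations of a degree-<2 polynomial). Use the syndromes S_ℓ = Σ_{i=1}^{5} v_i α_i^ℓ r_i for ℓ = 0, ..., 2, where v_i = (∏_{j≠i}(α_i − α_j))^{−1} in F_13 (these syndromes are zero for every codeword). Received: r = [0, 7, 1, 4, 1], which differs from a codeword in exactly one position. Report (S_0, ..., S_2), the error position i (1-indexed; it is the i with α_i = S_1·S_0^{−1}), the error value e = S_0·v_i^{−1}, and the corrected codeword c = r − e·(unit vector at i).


S = (8, 5, 8), error at position 3, error magnitude e = 4, c = [0, 7, 10, 4, 1].

Step 1: column multipliers v_i = (∏_{j≠i}(α_i − α_j))^{−1} mod 13.
  i = 1 (α = 7): (7−4)(7−12)(7−9)(7−1) = 3·(−5)·(−2)·6 = 180 ≡ 11, so v_1 = 11^{−1} = 6 (mod 13).
  i = 2 (α = 4): (4−7)(4−12)(4−9)(4−1) = (−3)·(−8)·(−5)·3 = −360 ≡ 4, so v_2 = 4^{−1} = 10 (mod 13).
  i = 3 (α = 12): (12−7)(12−4)(12−9)(12−1) = 5·8·3·11 = 1320 ≡ 7, so v_3 = 7^{−1} = 2 (mod 13).
  i = 4 (α = 9): (9−7)(9−4)(9−12)(9−1) = 2·5·(−3)·8 = −240 ≡ 7, so v_4 = 7^{−1} = 2 (mod 13).
  i = 5 (α = 1): (1−7)(1−4)(1−12)(1−9) = (−6)·(−3)·(−11)·(−8) = 1584 ≡ 11, so v_5 = 11^{−1} = 6 (mod 13).
  v = [6, 10, 2, 2, 6].
Step 2: syndromes of r = [0, 7, 1, 4, 1] (all sums mod 13).
  S_0 = Σ v_i r_i = 6·0 + 10·7 + 2·1 + 2·4 + 6·1 = 86 ≡ 8.
  S_1 = Σ v_i α_i r_i = 6·7·0 + 10·4·7 + 2·12·1 + 2·9·4 + 6·1·1 = 382 ≡ 5.
  α_i^2 mod 13 = [10, 3, 1, 3, 1].
  S_2 = Σ v_i α_i^2 r_i = 6·10·0 + 10·3·7 + 2·1·1 + 2·3·4 + 6·1·1 = 242 ≡ 8.
  S = (8, 5, 8) ≠ 0, so r is not a codeword (an error is present).
Step 3: locate the error. For a single error e at position i, S_ℓ = v_i·e·α_i^ℓ, so α_err = S_1/S_0.
  S_0^{−1} = 8^{−1} = 5 (mod 13), so α_err = 5·5 = 25 ≡ 12 = α_3. Error position i = 3.
  Consistency check: S_2/S_1 = 8·8 = 64 ≡ 12 = α_err ✓ (single-error assumption holds).
Step 4: error magnitude e = S_0/v_3 = S_0·∏_{j≠3}(α_3 − α_j) = 8·7 = 56 ≡ 4 (mod 13).
Step 5: correct position 3: c_3 = r_3 − e = 1 − 4 ≡ 10 (mod 13). Hence c = [0, 7, 10, 4, 1].
  Check: interpolating c through the α_i gives m(x) = 12 + 2·x (degree < 2) with m(α_i) = c_i for every i, so c is indeed a codeword.


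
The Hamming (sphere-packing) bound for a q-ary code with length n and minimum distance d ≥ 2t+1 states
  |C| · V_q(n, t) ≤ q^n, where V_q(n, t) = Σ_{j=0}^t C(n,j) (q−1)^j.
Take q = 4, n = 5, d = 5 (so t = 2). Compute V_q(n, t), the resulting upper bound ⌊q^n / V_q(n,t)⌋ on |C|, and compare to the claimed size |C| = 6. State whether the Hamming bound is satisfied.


V_q(n, t) = 106, q^n = 1024, Hamming bound = 9, |C| = 6 ≤ bound (satisfied).

Step 1: Compute V_q(n, t) = Σ_{j=0}^2 C(n, j) (q−1)^j.
  j = 0: C(5,0)·(3)^0 = 1·1 = 1.
  j = 1: C(5,1)·(3)^1 = 5·3 = 15.
  j = 2: C(5,2)·(3)^2 = 10·9 = 90.
  V_q(n, t) = 1 + 15 + 90 = 106.
Step 2: q^n = 4^5 = 1024.
Step 3: Hamming bound ⌊q^n / V_q(n,t)⌋ = ⌊1024/106⌋ = 9.
Step 4: Compare |C| = 6 to 9: satisfied.
The claimed |C| lies below the Hamming bound.


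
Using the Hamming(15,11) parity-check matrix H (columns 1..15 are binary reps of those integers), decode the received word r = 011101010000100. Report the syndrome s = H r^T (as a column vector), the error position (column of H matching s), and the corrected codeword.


s = (0, 1, 1, 0)^T, error position = 6, corrected codeword c = 011100010000100

Compute s = H r^T mod 2 one row at a time:
  s_1 = 1 + 0 + 0 + 0 + 0 + 1 + 0 + 0 = 2 ≡ 0 (mod 2).
  s_2 = 1 + 0 + 1 + 0 + 0 + 1 + 0 + 0 = 3 ≡ 1 (mod 2).
  s_3 = 1 + 1 + 1 + 0 + 0 + 0 + 0 + 0 = 3 ≡ 1 (mod 2).
  s_4 = 0 + 1 + 0 + 0 + 0 + 0 + 1 + 0 = 2 ≡ 0 (mod 2).
s = (0, 1, 1, 0)^T — this equals column 6 of H (binary 0110), so error is at position 6.
Correct: flip bit 6 of r = 011101010000100 to get c = 011100010000100.


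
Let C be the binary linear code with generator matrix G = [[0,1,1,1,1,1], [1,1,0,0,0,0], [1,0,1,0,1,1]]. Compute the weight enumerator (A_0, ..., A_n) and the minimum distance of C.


Weight distribution: A_0 = 1, A_1 = 1, A_2 = 1, A_3 = 1, A_4 = 2, A_5 = 2. Minimum distance d = 1.

Enumerate all 2^3 = 8 messages m ∈ F_2^3.
For each, compute codeword c = mG in F_2^6, then tally its weight.
  m = 000 → c = 000000, weight = 0.
  m = 100 → c = 011111, weight = 5.
  m = 010 → c = 110000, weight = 2.
  m = 110 → c = 101111, weight = 5.
  m = 001 → c = 101011, weight = 4.
  m = 101 → c = 110100, weight = 3.
  m = 011 → c = 011011, weight = 4.
  m = 111 → c = 000100, weight = 1.
Tally weights:
  weight 0: 1 codewords.
  weight 1: 1 codewords.
  weight 2: 1 codewords.
  weight 3: 1 codewords.
  weight 4: 2 codewords.
  weight 5: 2 codewords.
Minimum distance d = smallest w > 0 with A_w > 0 = 1.
Sanity: Σ A_w = 8 = 2^3 = 8 ✓.


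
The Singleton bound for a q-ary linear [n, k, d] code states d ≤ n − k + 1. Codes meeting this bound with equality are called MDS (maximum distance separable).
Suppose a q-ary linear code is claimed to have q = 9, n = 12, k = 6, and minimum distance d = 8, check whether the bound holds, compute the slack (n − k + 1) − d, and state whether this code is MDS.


Singleton RHS = n − k + 1 = 7, slack = -1, bound violated (no such code; not MDS).

Singleton bound: d ≤ n − k + 1.
Here n = 12, k = 6, so n − k + 1 = 7.
Given d = 8, check d ≤ 7: NO.
Slack = (n − k + 1) − d = -1.
The slack is negative: d = 8 exceeds n − k + 1 = 7 by 1, so the Singleton bound is violated and no linear [12, 6, 8]_9 code can exist. In particular it is not MDS (MDS requires d = n − k + 1 exactly).
Description: the claimed parameters are [12, 6, 8]_9; such a code would be impossible (violates the Singleton bound).


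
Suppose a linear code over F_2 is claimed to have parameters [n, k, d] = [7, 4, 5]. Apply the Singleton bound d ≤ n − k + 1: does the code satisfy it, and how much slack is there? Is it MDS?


Singleton RHS = n − k + 1 = 4, slack = -1, bound violated (no such code; not MDS).

Singleton bound: d ≤ n − k + 1.
Here n = 7, k = 4, so n − k + 1 = 4.
Given d = 5, check d ≤ 4: NO.
Slack = (n − k + 1) − d = -1.
The slack is negative: d = 5 exceeds n − k + 1 = 4 by 1, so the Singleton bound is violated and no linear [7, 4, 5]_2 code can exist. In particular it is not MDS (MDS requires d = n − k + 1 exactly).
Description: the claimed parameters are [7, 4, 5]_2; such a code would be impossible (violates the Singleton bound).


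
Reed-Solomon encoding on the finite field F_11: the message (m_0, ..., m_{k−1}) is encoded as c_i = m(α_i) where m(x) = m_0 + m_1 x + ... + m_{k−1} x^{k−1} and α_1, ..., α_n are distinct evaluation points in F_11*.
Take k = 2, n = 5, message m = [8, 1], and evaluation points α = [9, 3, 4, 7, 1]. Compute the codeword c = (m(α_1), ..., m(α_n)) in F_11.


c = [6, 0, 1, 4, 9]

Message polynomial: m(x) = 8 + 1·x (mod 11).
For each evaluation point α_i, compute m(α_i) mod 11:
  α_1 = 9: Horner steps 1 → 6, so m(9) = 6.
  α_2 = 3: Horner steps 1 → 0, so m(3) = 0.
  α_3 = 4: Horner steps 1 → 1, so m(4) = 1.
  α_4 = 7: Horner steps 1 → 4, so m(7) = 4.
  α_5 = 1: Horner steps 1 → 9, so m(1) = 9.
Codeword c = [6, 0, 1, 4, 9] ∈ F_11^5.


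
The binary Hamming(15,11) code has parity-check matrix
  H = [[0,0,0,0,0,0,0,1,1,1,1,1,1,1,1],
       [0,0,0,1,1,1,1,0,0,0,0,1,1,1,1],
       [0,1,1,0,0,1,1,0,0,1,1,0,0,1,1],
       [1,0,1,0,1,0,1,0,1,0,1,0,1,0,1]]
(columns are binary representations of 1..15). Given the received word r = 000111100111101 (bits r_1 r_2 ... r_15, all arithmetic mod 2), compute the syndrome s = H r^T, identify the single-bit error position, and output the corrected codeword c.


s = (1, 1, 1, 1)^T, error position = 15, corrected codeword c = 000111100111100

Compute s = H r^T mod 2 one row at a time:
  s_1 = 0 + 0 + 1 + 1 + 1 + 1 + 0 + 1 = 5 ≡ 1 (mod 2).
  s_2 = 1 + 1 + 1 + 1 + 1 + 1 + 0 + 1 = 7 ≡ 1 (mod 2).
  s_3 = 0 + 0 + 1 + 1 + 1 + 1 + 0 + 1 = 5 ≡ 1 (mod 2).
  s_4 = 0 + 0 + 1 + 1 + 0 + 1 + 1 + 1 = 5 ≡ 1 (mod 2).
s = (1, 1, 1, 1)^T — this equals column 15 of H (binary 1111), so error is at position 15.
Correct: flip bit 15 of r = 000111100111101 to get c = 000111100111100.


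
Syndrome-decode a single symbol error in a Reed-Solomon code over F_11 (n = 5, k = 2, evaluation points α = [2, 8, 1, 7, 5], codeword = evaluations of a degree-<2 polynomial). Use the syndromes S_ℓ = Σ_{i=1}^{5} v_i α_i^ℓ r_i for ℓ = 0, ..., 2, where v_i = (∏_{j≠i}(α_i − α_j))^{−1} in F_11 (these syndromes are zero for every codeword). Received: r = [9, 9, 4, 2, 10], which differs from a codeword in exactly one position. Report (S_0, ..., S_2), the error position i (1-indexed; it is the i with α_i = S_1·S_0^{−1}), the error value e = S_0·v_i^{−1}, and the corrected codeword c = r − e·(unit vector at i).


S = (1, 2, 4), error at position 1, error magnitude e = 9, c = [0, 9, 4, 2, 10].

Step 1: column multipliers v_i = (∏_{j≠i}(α_i − α_j))^{−1} mod 11.
  i = 1 (α = 2): (2−8)(2−1)(2−7)(2−5) = (−6)·1·(−5)·(−3) = −90 ≡ 9, so v_1 = 9^{−1} = 5 (mod 11).
  i = 2 (α = 8): (8−2)(8−1)(8−7)(8−5) = 6·7·1·3 = 126 ≡ 5, so v_2 = 5^{−1} = 9 (mod 11).
  i = 3 (α = 1): (1−2)(1−8)(1−7)(1−5) = (−1)·(−7)·(−6)·(−4) = 168 ≡ 3, so v_3 = 3^{−1} = 4 (mod 11).
  i = 4 (α = 7): (7−2)(7−8)(7−1)(7−5) = 5·(−1)·6·2 = −60 ≡ 6, so v_4 = 6^{−1} = 2 (mod 11).
  i = 5 (α = 5): (5−2)(5−8)(5−1)(5−7) = 3·(−3)·4·(−2) = 72 ≡ 6, so v_5 = 6^{−1} = 2 (mod 11).
  v = [5, 9, 4, 2, 2].
Step 2: syndromes of r = [9, 9, 4, 2, 10] (all sums mod 11).
  S_0 = Σ v_i r_i = 5·9 + 9·9 + 4·4 + 2·2 + 2·10 = 166 ≡ 1.
  S_1 = Σ v_i α_i r_i = 5·2·9 + 9·8·9 + 4·1·4 + 2·7·2 + 2·5·10 = 882 ≡ 2.
  α_i^2 mod 11 = [4, 9, 1, 5, 3].
  S_2 = Σ v_i α_i^2 r_i = 5·4·9 + 9·9·9 + 4·1·4 + 2·5·2 + 2·3·10 = 1005 ≡ 4.
  S = (1, 2, 4) ≠ 0, so r is not a codeword (an error is present).
Step 3: locate the error. For a single error e at position i, S_ℓ = v_i·e·α_i^ℓ, so α_err = S_1/S_0.
  S_0^{−1} = 1^{−1} = 1 (mod 11), so α_err = 2·1 = 2 ≡ 2 = α_1. Error position i = 1.
  Consistency check: S_2/S_1 = 4·6 = 24 ≡ 2 = α_err ✓ (single-error assumption holds).
Step 4: error magnitude e = S_0/v_1 = S_0·∏_{j≠1}(α_1 − α_j) = 1·9 = 9 ≡ 9 (mod 11).
Step 5: correct position 1: c_1 = r_1 − e = 9 − 9 ≡ 0 (mod 11). Hence c = [0, 9, 4, 2, 10].
  Check: interpolating c through the α_i gives m(x) = 8 + 7·x (degree < 2) with m(α_i) = c_i for every i, so c is indeed a codeword.


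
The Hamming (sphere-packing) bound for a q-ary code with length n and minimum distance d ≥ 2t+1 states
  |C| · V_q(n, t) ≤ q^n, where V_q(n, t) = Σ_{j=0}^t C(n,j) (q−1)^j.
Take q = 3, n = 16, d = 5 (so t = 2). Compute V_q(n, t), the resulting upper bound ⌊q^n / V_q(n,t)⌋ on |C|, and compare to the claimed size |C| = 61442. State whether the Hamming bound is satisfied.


V_q(n, t) = 513, q^n = 43046721, Hamming bound = 83911, |C| = 61442 ≤ bound (satisfied).

Step 1: Compute V_q(n, t) = Σ_{j=0}^2 C(n, j) (q−1)^j.
  j = 0: C(16,0)·(2)^0 = 1·1 = 1.
  j = 1: C(16,1)·(2)^1 = 16·2 = 32.
  j = 2: C(16,2)·(2)^2 = 120·4 = 480.
  V_q(n, t) = 1 + 32 + 480 = 513.
Step 2: q^n = 3^16 = 43046721.
Step 3: Hamming bound ⌊q^n / V_q(n,t)⌋ = ⌊43046721/513⌋ = 83911.
Step 4: Compare |C| = 61442 to 83911: satisfied.
The claimed |C| lies below the Hamming bound.


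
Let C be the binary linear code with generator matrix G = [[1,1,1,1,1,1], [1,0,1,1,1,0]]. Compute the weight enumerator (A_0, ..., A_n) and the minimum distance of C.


Weight distribution: A_0 = 1, A_2 = 1, A_4 = 1, A_6 = 1. Minimum distance d = 2.

Enumerate all 2^2 = 4 messages m ∈ F_2^2.
For each, compute codeword c = mG in F_2^6, then tally its weight.
  m = 00 → c = 000000, weight = 0.
  m = 10 → c = 111111, weight = 6.
  m = 01 → c = 101110, weight = 4.
  m = 11 → c = 010001, weight = 2.
Tally weights:
  weight 0: 1 codewords.
  weight 2: 1 codewords.
  weight 4: 1 codewords.
  weight 6: 1 codewords.
Minimum distance d = smallest w > 0 with A_w > 0 = 2.
Sanity: Σ A_w = 4 = 2^2 = 4 ✓.


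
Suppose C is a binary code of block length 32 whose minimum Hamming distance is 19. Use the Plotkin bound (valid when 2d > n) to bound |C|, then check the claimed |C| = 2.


Plotkin bound M ≤ 6; given |C| = 2 ≤ bound (satisfied).

Check applicability: 2d = 38, n = 32.
2d − n = 6 > 0, so Plotkin applies.
Compute d/(2d−n) = 19/6 ≈ 3.1667.
⌊d/(2d−n)⌋ = 3.
Plotkin bound: M ≤ 2·3 = 6.
Given |C| = 2, check: satisfied.
This |C| is below the Plotkin bound.


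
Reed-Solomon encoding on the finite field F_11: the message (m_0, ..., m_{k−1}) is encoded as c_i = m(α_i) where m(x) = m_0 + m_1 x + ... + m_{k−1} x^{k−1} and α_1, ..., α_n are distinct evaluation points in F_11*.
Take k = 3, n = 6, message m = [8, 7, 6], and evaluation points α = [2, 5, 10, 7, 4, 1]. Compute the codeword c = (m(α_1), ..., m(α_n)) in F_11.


c = [2, 6, 7, 10, 0, 10]

Message polynomial: m(x) = 8 + 7·x + 6·x^2 (mod 11).
For each evaluation point α_i, compute m(α_i) mod 11:
  α_1 = 2: Horner steps 6 → 8 → 2, so m(2) = 2.
  α_2 = 5: Horner steps 6 → 4 → 6, so m(5) = 6.
  α_3 = 10: Horner steps 6 → 1 → 7, so m(10) = 7.
  α_4 = 7: Horner steps 6 → 5 → 10, so m(7) = 10.
  α_5 = 4: Horner steps 6 → 9 → 0, so m(4) = 0.
  α_6 = 1: Horner steps 6 → 2 → 10, so m(1) = 10.
Codeword c = [2, 6, 7, 10, 0, 10] ∈ F_11^6.


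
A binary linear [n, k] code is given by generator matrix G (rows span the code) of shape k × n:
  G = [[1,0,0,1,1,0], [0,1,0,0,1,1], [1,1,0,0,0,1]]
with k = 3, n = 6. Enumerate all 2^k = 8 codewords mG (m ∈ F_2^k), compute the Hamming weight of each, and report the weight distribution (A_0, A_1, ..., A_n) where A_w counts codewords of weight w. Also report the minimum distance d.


Weight distribution: A_0 = 1, A_1 = 1, A_2 = 1, A_3 = 3, A_4 = 2. Minimum distance d = 1.

Enumerate all 2^3 = 8 messages m ∈ F_2^3.
For each, compute codeword c = mG in F_2^6, then tally its weight.
  m = 000 → c = 000000, weight = 0.
  m = 100 → c = 100110, weight = 3.
  m = 010 → c = 010011, weight = 3.
  m = 110 → c = 110101, weight = 4.
  m = 001 → c = 110001, weight = 3.
  m = 101 → c = 010111, weight = 4.
  m = 011 → c = 100010, weight = 2.
  m = 111 → c = 000100, weight = 1.
Tally weights:
  weight 0: 1 codewords.
  weight 1: 1 codewords.
  weight 2: 1 codewords.
  weight 3: 3 codewords.
  weight 4: 2 codewords.
Minimum distance d = smallest w > 0 with A_w > 0 = 1.
Sanity: Σ A_w = 8 = 2^3 = 8 ✓.


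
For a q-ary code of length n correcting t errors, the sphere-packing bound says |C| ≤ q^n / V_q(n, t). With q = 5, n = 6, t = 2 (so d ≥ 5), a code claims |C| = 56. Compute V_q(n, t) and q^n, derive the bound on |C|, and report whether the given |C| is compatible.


V_q(n, t) = 265, q^n = 15625, Hamming bound = 58, |C| = 56 ≤ bound (satisfied).

Step 1: Compute V_q(n, t) = Σ_{j=0}^2 C(n, j) (q−1)^j.
  j = 0: C(6,0)·(4)^0 = 1·1 = 1.
  j = 1: C(6,1)·(4)^1 = 6·4 = 24.
  j = 2: C(6,2)·(4)^2 = 15·16 = 240.
  V_q(n, t) = 1 + 24 + 240 = 265.
Step 2: q^n = 5^6 = 15625.
Step 3: Hamming bound ⌊q^n / V_q(n,t)⌋ = ⌊15625/265⌋ = 58.
Step 4: Compare |C| = 56 to 58: satisfied.
The claimed |C| lies below the Hamming bound.


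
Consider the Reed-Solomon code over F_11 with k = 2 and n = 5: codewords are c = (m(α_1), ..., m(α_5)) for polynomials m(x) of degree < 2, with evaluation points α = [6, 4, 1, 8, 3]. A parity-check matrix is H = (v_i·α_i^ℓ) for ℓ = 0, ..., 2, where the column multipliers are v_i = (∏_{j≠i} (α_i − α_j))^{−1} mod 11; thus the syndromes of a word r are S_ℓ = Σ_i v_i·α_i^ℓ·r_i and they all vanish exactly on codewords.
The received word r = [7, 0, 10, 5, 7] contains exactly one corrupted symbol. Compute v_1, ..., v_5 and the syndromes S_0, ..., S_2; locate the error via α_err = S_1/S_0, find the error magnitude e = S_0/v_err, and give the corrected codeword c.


S = (9, 10, 5), error at position 1, error magnitude e = 10, c = [8, 0, 10, 5, 7].

Step 1: column multipliers v_i = (∏_{j≠i}(α_i − α_j))^{−1} mod 11.
  i = 1 (α = 6): (6−4)(6−1)(6−8)(6−3) = 2·5·(−2)·3 = −60 ≡ 6, so v_1 = 6^{−1} = 2 (mod 11).
  i = 2 (α = 4): (4−6)(4−1)(4−8)(4−3) = (−2)·3·(−4)·1 = 24 ≡ 2, so v_2 = 2^{−1} = 6 (mod 11).
  i = 3 (α = 1): (1−6)(1−4)(1−8)(1−3) = (−5)·(−3)·(−7)·(−2) = 210 ≡ 1, so v_3 = 1^{−1} = 1 (mod 11).
  i = 4 (α = 8): (8−6)(8−4)(8−1)(8−3) = 2·4·7·5 = 280 ≡ 5, so v_4 = 5^{−1} = 9 (mod 11).
  i = 5 (α = 3): (3−6)(3−4)(3−1)(3−8) = (−3)·(−1)·2·(−5) = −30 ≡ 3, so v_5 = 3^{−1} = 4 (mod 11).
  v = [2, 6, 1, 9, 4].
Step 2: syndromes of r = [7, 0, 10, 5, 7] (all sums mod 11).
  S_0 = Σ v_i r_i = 2·7 + 6·0 + 1·10 + 9·5 + 4·7 = 97 ≡ 9.
  S_1 = Σ v_i α_i r_i = 2·6·7 + 6·4·0 + 1·1·10 + 9·8·5 + 4·3·7 = 538 ≡ 10.
  α_i^2 mod 11 = [3, 5, 1, 9, 9].
  S_2 = Σ v_i α_i^2 r_i = 2·3·7 + 6·5·0 + 1·1·10 + 9·9·5 + 4·9·7 = 709 ≡ 5.
  S = (9, 10, 5) ≠ 0, so r is not a codeword (an error is present).
Step 3: locate the error. For a single error e at position i, S_ℓ = v_i·e·α_i^ℓ, so α_err = S_1/S_0.
  S_0^{−1} = 9^{−1} = 5 (mod 11), so α_err = 10·5 = 50 ≡ 6 = α_1. Error position i = 1.
  Consistency check: S_2/S_1 = 5·10 = 50 ≡ 6 = α_err ✓ (single-error assumption holds).
Step 4: error magnitude e = S_0/v_1 = S_0·∏_{j≠1}(α_1 − α_j) = 9·6 = 54 ≡ 10 (mod 11).
Step 5: correct position 1: c_1 = r_1 − e = 7 − 10 ≡ 8 (mod 11). Hence c = [8, 0, 10, 5, 7].
  Check: interpolating c through the α_i gives m(x) = 6 + 4·x (degree < 2) with m(α_i) = c_i for every i, so c is indeed a codeword.


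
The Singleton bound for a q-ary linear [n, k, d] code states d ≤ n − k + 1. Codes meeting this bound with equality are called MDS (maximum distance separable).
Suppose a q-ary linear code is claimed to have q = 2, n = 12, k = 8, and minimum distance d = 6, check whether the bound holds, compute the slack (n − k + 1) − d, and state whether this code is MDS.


Singleton RHS = n − k + 1 = 5, slack = -1, bound violated (no such code; not MDS).

Singleton bound: d ≤ n − k + 1.
Here n = 12, k = 8, so n − k + 1 = 5.
Given d = 6, check d ≤ 5: NO.
Slack = (n − k + 1) − d = -1.
The slack is negative: d = 6 exceeds n − k + 1 = 5 by 1, so the Singleton bound is violated and no linear [12, 8, 6]_2 code can exist. In particular it is not MDS (MDS requires d = n − k + 1 exactly).
Description: the claimed parameters are [12, 8, 6]_2; such a code would be impossible (violates the Singleton bound).


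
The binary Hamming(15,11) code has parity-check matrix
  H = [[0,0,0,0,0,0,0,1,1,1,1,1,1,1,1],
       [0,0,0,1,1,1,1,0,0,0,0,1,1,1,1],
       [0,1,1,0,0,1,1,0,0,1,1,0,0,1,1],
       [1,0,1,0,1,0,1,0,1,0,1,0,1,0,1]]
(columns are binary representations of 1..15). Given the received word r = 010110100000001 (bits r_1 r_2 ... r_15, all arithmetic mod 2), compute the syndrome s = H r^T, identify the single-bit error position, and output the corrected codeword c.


s = (1, 0, 1, 1)^T, error position = 11, corrected codeword c = 010110100010001

Compute s = H r^T mod 2 one row at a time:
  s_1 = 0 + 0 + 0 + 0 + 0 + 0 + 0 + 1 = 1 ≡ 1 (mod 2).
  s_2 = 1 + 1 + 0 + 1 + 0 + 0 + 0 + 1 = 4 ≡ 0 (mod 2).
  s_3 = 1 + 0 + 0 + 1 + 0 + 0 + 0 + 1 = 3 ≡ 1 (mod 2).
  s_4 = 0 + 0 + 1 + 1 + 0 + 0 + 0 + 1 = 3 ≡ 1 (mod 2).
s = (1, 0, 1, 1)^T — this equals column 11 of H (binary 1011), so error is at position 11.
Correct: flip bit 11 of r = 010110100000001 to get c = 010110100010001.


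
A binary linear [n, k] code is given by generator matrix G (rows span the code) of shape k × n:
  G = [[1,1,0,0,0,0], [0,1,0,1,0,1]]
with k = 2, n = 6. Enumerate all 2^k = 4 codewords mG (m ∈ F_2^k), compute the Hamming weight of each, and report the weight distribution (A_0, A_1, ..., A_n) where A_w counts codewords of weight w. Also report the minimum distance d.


Weight distribution: A_0 = 1, A_2 = 1, A_3 = 2. Minimum distance d = 2.

Enumerate all 2^2 = 4 messages m ∈ F_2^2.
For each, compute codeword c = mG in F_2^6, then tally its weight.
  m = 00 → c = 000000, weight = 0.
  m = 10 → c = 110000, weight = 2.
  m = 01 → c = 010101, weight = 3.
  m = 11 → c = 100101, weight = 3.
Tally weights:
  weight 0: 1 codewords.
  weight 2: 1 codewords.
  weight 3: 2 codewords.
Minimum distance d = smallest w > 0 with A_w > 0 = 2.
Sanity: Σ A_w = 4 = 2^2 = 4 ✓.


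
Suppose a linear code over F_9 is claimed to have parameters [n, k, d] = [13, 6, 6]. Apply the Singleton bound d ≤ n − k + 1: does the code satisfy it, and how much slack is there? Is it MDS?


Singleton RHS = n − k + 1 = 8, slack = 2, bound satisfied, not MDS.

Singleton bound: d ≤ n − k + 1.
Here n = 13, k = 6, so n − k + 1 = 8.
Given d = 6, check d ≤ 8: YES.
Slack = (n − k + 1) − d = 2.
The code is NOT MDS (slack = 2 > 0).
Description: the claimed parameters are [13, 6, 6]_9; such a code would be non-MDS.


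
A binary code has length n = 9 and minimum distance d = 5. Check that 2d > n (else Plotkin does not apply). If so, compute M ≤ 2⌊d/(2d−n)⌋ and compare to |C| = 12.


Plotkin bound M ≤ 10; given |C| = 12 > bound (violated).

Check applicability: 2d = 10, n = 9.
2d − n = 1 > 0, so Plotkin applies.
Compute d/(2d−n) = 5/1 ≈ 5.0000.
⌊d/(2d−n)⌋ = 5.
Plotkin bound: M ≤ 2·5 = 10.
Given |C| = 12, check: VIOLATED.
This |C| is above the Plotkin bound, so no binary code with n = 9, d = 5 and 12 codewords exists.


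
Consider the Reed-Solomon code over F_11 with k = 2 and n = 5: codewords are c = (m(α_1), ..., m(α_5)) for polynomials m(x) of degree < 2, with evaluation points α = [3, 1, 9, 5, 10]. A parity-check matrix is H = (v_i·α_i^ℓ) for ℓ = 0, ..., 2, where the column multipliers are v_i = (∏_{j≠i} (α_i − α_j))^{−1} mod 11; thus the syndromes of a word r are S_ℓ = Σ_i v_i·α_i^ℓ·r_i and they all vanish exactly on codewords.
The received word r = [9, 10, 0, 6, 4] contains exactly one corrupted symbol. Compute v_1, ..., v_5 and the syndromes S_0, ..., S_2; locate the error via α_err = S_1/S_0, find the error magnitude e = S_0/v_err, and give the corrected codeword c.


S = (5, 5, 5), error at position 2, error magnitude e = 9, c = [9, 1, 0, 6, 4].

Step 1: column multipliers v_i = (∏_{j≠i}(α_i − α_j))^{−1} mod 11.
  i = 1 (α = 3): (3−1)(3−9)(3−5)(3−10) = 2·(−6)·(−2)·(−7) = −168 ≡ 8, so v_1 = 8^{−1} = 7 (mod 11).
  i = 2 (α = 1): (1−3)(1−9)(1−5)(1−10) = (−2)·(−8)·(−4)·(−9) = 576 ≡ 4, so v_2 = 4^{−1} = 3 (mod 11).
  i = 3 (α = 9): (9−3)(9−1)(9−5)(9−10) = 6·8·4·(−1) = −192 ≡ 6, so v_3 = 6^{−1} = 2 (mod 11).
  i = 4 (α = 5): (5−3)(5−1)(5−9)(5−10) = 2·4·(−4)·(−5) = 160 ≡ 6, so v_4 = 6^{−1} = 2 (mod 11).
  i = 5 (α = 10): (10−3)(10−1)(10−9)(10−5) = 7·9·1·5 = 315 ≡ 7, so v_5 = 7^{−1} = 8 (mod 11).
  v = [7, 3, 2, 2, 8].
Step 2: syndromes of r = [9, 10, 0, 6, 4] (all sums mod 11).
  S_0 = Σ v_i r_i = 7·9 + 3·10 + 2·0 + 2·6 + 8·4 = 137 ≡ 5.
  S_1 = Σ v_i α_i r_i = 7·3·9 + 3·1·10 + 2·9·0 + 2·5·6 + 8·10·4 = 599 ≡ 5.
  α_i^2 mod 11 = [9, 1, 4, 3, 1].
  S_2 = Σ v_i α_i^2 r_i = 7·9·9 + 3·1·10 + 2·4·0 + 2·3·6 + 8·1·4 = 665 ≡ 5.
  S = (5, 5, 5) ≠ 0, so r is not a codeword (an error is present).
Step 3: locate the error. For a single error e at position i, S_ℓ = v_i·e·α_i^ℓ, so α_err = S_1/S_0.
  S_0^{−1} = 5^{−1} = 9 (mod 11), so α_err = 5·9 = 45 ≡ 1 = α_2. Error position i = 2.
  Consistency check: S_2/S_1 = 5·9 = 45 ≡ 1 = α_err ✓ (single-error assumption holds).
Step 4: error magnitude e = S_0/v_2 = S_0·∏_{j≠2}(α_2 − α_j) = 5·4 = 20 ≡ 9 (mod 11).
Step 5: correct position 2: c_2 = r_2 − e = 10 − 9 ≡ 1 (mod 11). Hence c = [9, 1, 0, 6, 4].
  Check: interpolating c through the α_i gives m(x) = 8 + 4·x (degree < 2) with m(α_i) = c_i for every i, so c is indeed a codeword.


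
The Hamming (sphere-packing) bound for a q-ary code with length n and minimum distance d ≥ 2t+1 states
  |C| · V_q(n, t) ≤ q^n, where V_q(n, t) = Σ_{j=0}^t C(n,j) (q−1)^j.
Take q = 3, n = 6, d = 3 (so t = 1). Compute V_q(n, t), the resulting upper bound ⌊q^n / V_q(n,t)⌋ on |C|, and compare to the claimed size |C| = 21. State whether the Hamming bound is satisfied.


V_q(n, t) = 13, q^n = 729, Hamming bound = 56, |C| = 21 ≤ bound (satisfied).

Step 1: Compute V_q(n, t) = Σ_{j=0}^1 C(n, j) (q−1)^j.
  j = 0: C(6,0)·(2)^0 = 1·1 = 1.
  j = 1: C(6,1)·(2)^1 = 6·2 = 12.
  V_q(n, t) = 1 + 12 = 13.
Step 2: q^n = 3^6 = 729.
Step 3: Hamming bound ⌊q^n / V_q(n,t)⌋ = ⌊729/13⌋ = 56.
Step 4: Compare |C| = 21 to 56: satisfied.
The claimed |C| lies below the Hamming bound.


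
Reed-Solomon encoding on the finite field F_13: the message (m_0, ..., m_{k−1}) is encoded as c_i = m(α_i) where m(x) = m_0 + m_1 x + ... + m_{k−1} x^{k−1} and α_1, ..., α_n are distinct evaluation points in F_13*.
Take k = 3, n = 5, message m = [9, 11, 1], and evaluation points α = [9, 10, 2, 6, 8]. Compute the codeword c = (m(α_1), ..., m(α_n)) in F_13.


c = [7, 11, 9, 7, 5]

Message polynomial: m(x) = 9 + 11·x + 1·x^2 (mod 13).
For each evaluation point α_i, compute m(α_i) mod 13:
  α_1 = 9: Horner steps 1 → 7 → 7, so m(9) = 7.
  α_2 = 10: Horner steps 1 → 8 → 11, so m(10) = 11.
  α_3 = 2: Horner steps 1 → 0 → 9, so m(2) = 9.
  α_4 = 6: Horner steps 1 → 4 → 7, so m(6) = 7.
  α_5 = 8: Horner steps 1 → 6 → 5, so m(8) = 5.
Codeword c = [7, 11, 9, 7, 5] ∈ F_13^5.


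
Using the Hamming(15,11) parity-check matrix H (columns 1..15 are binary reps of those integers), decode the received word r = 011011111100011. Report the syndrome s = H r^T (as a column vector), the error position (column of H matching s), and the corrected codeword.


s = (1, 1, 1, 1)^T, error position = 15, corrected codeword c = 011011111100010

Compute s = H r^T mod 2 one row at a time:
  s_1 = 1 + 1 + 1 + 0 + 0 + 0 + 1 + 1 = 5 ≡ 1 (mod 2).
  s_2 = 0 + 1 + 1 + 1 + 0 + 0 + 1 + 1 = 5 ≡ 1 (mod 2).
  s_3 = 1 + 1 + 1 + 1 + 1 + 0 + 1 + 1 = 7 ≡ 1 (mod 2).
  s_4 = 0 + 1 + 1 + 1 + 1 + 0 + 0 + 1 = 5 ≡ 1 (mod 2).
s = (1, 1, 1, 1)^T — this equals column 15 of H (binary 1111), so error is at position 15.
Correct: flip bit 15 of r = 011011111100011 to get c = 011011111100010.


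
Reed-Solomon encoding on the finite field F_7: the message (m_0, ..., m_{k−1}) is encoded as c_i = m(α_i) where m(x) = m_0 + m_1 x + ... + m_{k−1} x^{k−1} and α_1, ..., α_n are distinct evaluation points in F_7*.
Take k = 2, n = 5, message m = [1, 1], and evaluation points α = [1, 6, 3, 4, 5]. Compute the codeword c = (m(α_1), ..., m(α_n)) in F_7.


c = [2, 0, 4, 5, 6]

Message polynomial: m(x) = 1 + 1·x (mod 7).
For each evaluation point α_i, compute m(α_i) mod 7:
  α_1 = 1: Horner steps 1 → 2, so m(1) = 2.
  α_2 = 6: Horner steps 1 → 0, so m(6) = 0.
  α_3 = 3: Horner steps 1 → 4, so m(3) = 4.
  α_4 = 4: Horner steps 1 → 5, so m(4) = 5.
  α_5 = 5: Horner steps 1 → 6, so m(5) = 6.
Codeword c = [2, 0, 4, 5, 6] ∈ F_7^5.


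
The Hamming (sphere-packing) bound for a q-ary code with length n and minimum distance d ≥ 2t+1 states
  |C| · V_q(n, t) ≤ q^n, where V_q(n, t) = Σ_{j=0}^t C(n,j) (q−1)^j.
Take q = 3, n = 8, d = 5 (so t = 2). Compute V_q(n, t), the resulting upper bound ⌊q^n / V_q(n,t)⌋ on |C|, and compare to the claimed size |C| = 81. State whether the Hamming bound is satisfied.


V_q(n, t) = 129, q^n = 6561, Hamming bound = 50, |C| = 81 > bound (violated).

Step 1: Compute V_q(n, t) = Σ_{j=0}^2 C(n, j) (q−1)^j.
  j = 0: C(8,0)·(2)^0 = 1·1 = 1.
  j = 1: C(8,1)·(2)^1 = 8·2 = 16.
  j = 2: C(8,2)·(2)^2 = 28·4 = 112.
  V_q(n, t) = 1 + 16 + 112 = 129.
Step 2: q^n = 3^8 = 6561.
Step 3: Hamming bound ⌊q^n / V_q(n,t)⌋ = ⌊6561/129⌋ = 50.
Step 4: Compare |C| = 81 to 50: violated.
The claimed |C| lies above the Hamming bound, so no 3-ary code of length 8 with d ≥ 5 can have 81 codewords.


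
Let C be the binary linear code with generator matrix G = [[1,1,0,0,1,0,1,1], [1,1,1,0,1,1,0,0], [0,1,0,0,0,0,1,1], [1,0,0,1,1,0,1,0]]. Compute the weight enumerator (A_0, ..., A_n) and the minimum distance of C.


Weight distribution: A_0 = 1, A_2 = 2, A_3 = 3, A_4 = 3, A_5 = 4, A_6 = 2, A_7 = 1. Minimum distance d = 2.

Enumerate all 2^4 = 16 messages m ∈ F_2^4.
For each, compute codeword c = mG in F_2^8, then tally its weight.
  m = 0000 → c = 00000000, weight = 0.
  m = 1000 → c = 11001011, weight = 5.
  m = 0100 → c = 11101100, weight = 5.
  m = 1100 → c = 00100111, weight = 4.
  m = 0010 → c = 01000011, weight = 3.
  m = 1010 → c = 10001000, weight = 2.
  m = 0110 → c = 10101111, weight = 6.
  m = 1110 → c = 01100100, weight = 3.
  m = 0001 → c = 10011010, weight = 4.
  m = 1001 → c = 01010001, weight = 3.
  m = 0101 → c = 01110110, weight = 5.
  m = 1101 → c = 10111101, weight = 6.
  m = 0011 → c = 11011001, weight = 5.
  m = 1011 → c = 00010010, weight = 2.
  m = 0111 → c = 00110101, weight = 4.
  m = 1111 → c = 11111110, weight = 7.
Tally weights:
  weight 0: 1 codewords.
  weight 2: 2 codewords.
  weight 3: 3 codewords.
  weight 4: 3 codewords.
  weight 5: 4 codewords.
  weight 6: 2 codewords.
  weight 7: 1 codewords.
Minimum distance d = smallest w > 0 with A_w > 0 = 2.
Sanity: Σ A_w = 16 = 2^4 = 16 ✓.


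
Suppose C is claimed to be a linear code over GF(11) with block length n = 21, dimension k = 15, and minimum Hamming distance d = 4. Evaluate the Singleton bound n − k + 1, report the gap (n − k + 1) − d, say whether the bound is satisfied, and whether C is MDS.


Singleton RHS = n − k + 1 = 7, slack = 3, bound satisfied, not MDS.

Singleton bound: d ≤ n − k + 1.
Here n = 21, k = 15, so n − k + 1 = 7.
Given d = 4, check d ≤ 7: YES.
Slack = (n − k + 1) − d = 3.
The code is NOT MDS (slack = 3 > 0).
Description: the claimed parameters are [21, 15, 4]_11; such a code would be non-MDS.


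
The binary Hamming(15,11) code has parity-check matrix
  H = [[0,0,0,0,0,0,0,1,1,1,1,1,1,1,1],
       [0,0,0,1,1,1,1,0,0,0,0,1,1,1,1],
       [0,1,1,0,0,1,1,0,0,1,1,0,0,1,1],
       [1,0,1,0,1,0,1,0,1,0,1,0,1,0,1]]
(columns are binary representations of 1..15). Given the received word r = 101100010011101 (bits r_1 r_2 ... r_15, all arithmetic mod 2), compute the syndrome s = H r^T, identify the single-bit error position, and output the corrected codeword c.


s = (1, 0, 1, 1)^T, error position = 11, corrected codeword c = 101100010001101

Compute s = H r^T mod 2 one row at a time:
  s_1 = 1 + 0 + 0 + 1 + 1 + 1 + 0 + 1 = 5 ≡ 1 (mod 2).
  s_2 = 1 + 0 + 0 + 0 + 1 + 1 + 0 + 1 = 4 ≡ 0 (mod 2).
  s_3 = 0 + 1 + 0 + 0 + 0 + 1 + 0 + 1 = 3 ≡ 1 (mod 2).
  s_4 = 1 + 1 + 0 + 0 + 0 + 1 + 1 + 1 = 5 ≡ 1 (mod 2).
s = (1, 0, 1, 1)^T — this equals column 11 of H (binary 1011), so error is at position 11.
Correct: flip bit 11 of r = 101100010011101 to get c = 101100010001101.


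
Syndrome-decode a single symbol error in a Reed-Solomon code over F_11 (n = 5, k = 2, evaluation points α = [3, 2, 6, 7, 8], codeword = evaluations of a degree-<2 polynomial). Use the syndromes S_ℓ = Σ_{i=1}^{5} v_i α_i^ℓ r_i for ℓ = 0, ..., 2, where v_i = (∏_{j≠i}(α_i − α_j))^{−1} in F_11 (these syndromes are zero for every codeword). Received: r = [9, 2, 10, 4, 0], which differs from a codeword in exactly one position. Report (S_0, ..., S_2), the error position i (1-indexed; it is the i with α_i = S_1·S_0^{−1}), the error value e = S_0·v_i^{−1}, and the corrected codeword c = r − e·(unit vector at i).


S = (1, 6, 3), error at position 3, error magnitude e = 2, c = [9, 2, 8, 4, 0].

Step 1: column multipliers v_i = (∏_{j≠i}(α_i − α_j))^{−1} mod 11.
  i = 1 (α = 3): (3−2)(3−6)(3−7)(3−8) = 1·(−3)·(−4)·(−5) = −60 ≡ 6, so v_1 = 6^{−1} = 2 (mod 11).
  i = 2 (α = 2): (2−3)(2−6)(2−7)(2−8) = (−1)·(−4)·(−5)·(−6) = 120 ≡ 10, so v_2 = 10^{−1} = 10 (mod 11).
  i = 3 (α = 6): (6−3)(6−2)(6−7)(6−8) = 3·4·(−1)·(−2) = 24 ≡ 2, so v_3 = 2^{−1} = 6 (mod 11).
  i = 4 (α = 7): (7−3)(7−2)(7−6)(7−8) = 4·5·1·(−1) = −20 ≡ 2, so v_4 = 2^{−1} = 6 (mod 11).
  i = 5 (α = 8): (8−3)(8−2)(8−6)(8−7) = 5·6·2·1 = 60 ≡ 5, so v_5 = 5^{−1} = 9 (mod 11).
  v = [2, 10, 6, 6, 9].
Step 2: syndromes of r = [9, 2, 10, 4, 0] (all sums mod 11).
  S_0 = Σ v_i r_i = 2·9 + 10·2 + 6·10 + 6·4 + 9·0 = 122 ≡ 1.
  S_1 = Σ v_i α_i r_i = 2·3·9 + 10·2·2 + 6·6·10 + 6·7·4 + 9·8·0 = 622 ≡ 6.
  α_i^2 mod 11 = [9, 4, 3, 5, 9].
  S_2 = Σ v_i α_i^2 r_i = 2·9·9 + 10·4·2 + 6·3·10 + 6·5·4 + 9·9·0 = 542 ≡ 3.
  S = (1, 6, 3) ≠ 0, so r is not a codeword (an error is present).
Step 3: locate the error. For a single error e at position i, S_ℓ = v_i·e·α_i^ℓ, so α_err = S_1/S_0.
  S_0^{−1} = 1^{−1} = 1 (mod 11), so α_err = 6·1 = 6 ≡ 6 = α_3. Error position i = 3.
  Consistency check: S_2/S_1 = 3·2 = 6 ≡ 6 = α_err ✓ (single-error assumption holds).
Step 4: error magnitude e = S_0/v_3 = S_0·∏_{j≠3}(α_3 − α_j) = 1·2 = 2 ≡ 2 (mod 11).
Step 5: correct position 3: c_3 = r_3 − e = 10 − 2 ≡ 8 (mod 11). Hence c = [9, 2, 8, 4, 0].
  Check: interpolating c through the α_i gives m(x) = 10 + 7·x (degree < 2) with m(α_i) = c_i for every i, so c is indeed a codeword.


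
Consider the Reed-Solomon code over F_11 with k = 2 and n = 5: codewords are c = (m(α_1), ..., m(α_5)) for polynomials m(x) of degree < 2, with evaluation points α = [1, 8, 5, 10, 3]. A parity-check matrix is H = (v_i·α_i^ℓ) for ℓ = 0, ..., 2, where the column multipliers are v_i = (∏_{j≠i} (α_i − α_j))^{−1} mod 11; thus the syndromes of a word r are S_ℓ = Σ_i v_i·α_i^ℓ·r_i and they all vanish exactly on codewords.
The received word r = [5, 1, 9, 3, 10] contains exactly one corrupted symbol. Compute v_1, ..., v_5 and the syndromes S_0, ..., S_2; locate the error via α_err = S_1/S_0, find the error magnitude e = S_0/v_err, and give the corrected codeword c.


S = (1, 3, 9), error at position 5, error magnitude e = 3, c = [5, 1, 9, 3, 7].

Step 1: column multipliers v_i = (∏_{j≠i}(α_i − α_j))^{−1} mod 11.
  i = 1 (α = 1): (1−8)(1−5)(1−10)(1−3) = (−7)·(−4)·(−9)·(−2) = 504 ≡ 9, so v_1 = 9^{−1} = 5 (mod 11).
  i = 2 (α = 8): (8−1)(8−5)(8−10)(8−3) = 7·3·(−2)·5 = −210 ≡ 10, so v_2 = 10^{−1} = 10 (mod 11).
  i = 3 (α = 5): (5−1)(5−8)(5−10)(5−3) = 4·(−3)·(−5)·2 = 120 ≡ 10, so v_3 = 10^{−1} = 10 (mod 11).
  i = 4 (α = 10): (10−1)(10−8)(10−5)(10−3) = 9·2·5·7 = 630 ≡ 3, so v_4 = 3^{−1} = 4 (mod 11).
  i = 5 (α = 3): (3−1)(3−8)(3−5)(3−10) = 2·(−5)·(−2)·(−7) = −140 ≡ 3, so v_5 = 3^{−1} = 4 (mod 11).
  v = [5, 10, 10, 4, 4].
Step 2: syndromes of r = [5, 1, 9, 3, 10] (all sums mod 11).
  S_0 = Σ v_i r_i = 5·5 + 10·1 + 10·9 + 4·3 + 4·10 = 177 ≡ 1.
  S_1 = Σ v_i α_i r_i = 5·1·5 + 10·8·1 + 10·5·9 + 4·10·3 + 4·3·10 = 795 ≡ 3.
  α_i^2 mod 11 = [1, 9, 3, 1, 9].
  S_2 = Σ v_i α_i^2 r_i = 5·1·5 + 10·9·1 + 10·3·9 + 4·1·3 + 4·9·10 = 757 ≡ 9.
  S = (1, 3, 9) ≠ 0, so r is not a codeword (an error is present).
Step 3: locate the error. For a single error e at position i, S_ℓ = v_i·e·α_i^ℓ, so α_err = S_1/S_0.
  S_0^{−1} = 1^{−1} = 1 (mod 11), so α_err = 3·1 = 3 ≡ 3 = α_5. Error position i = 5.
  Consistency check: S_2/S_1 = 9·4 = 36 ≡ 3 = α_err ✓ (single-error assumption holds).
Step 4: error magnitude e = S_0/v_5 = S_0·∏_{j≠5}(α_5 − α_j) = 1·3 = 3 ≡ 3 (mod 11).
Step 5: correct position 5: c_5 = r_5 − e = 10 − 3 ≡ 7 (mod 11). Hence c = [5, 1, 9, 3, 7].
  Check: interpolating c through the α_i gives m(x) = 4 + 1·x (degree < 2) with m(α_i) = c_i for every i, so c is indeed a codeword.


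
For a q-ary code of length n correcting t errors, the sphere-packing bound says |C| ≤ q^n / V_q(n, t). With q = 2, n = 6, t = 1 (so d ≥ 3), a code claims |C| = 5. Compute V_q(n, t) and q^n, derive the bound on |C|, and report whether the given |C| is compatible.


V_q(n, t) = 7, q^n = 64, Hamming bound = 9, |C| = 5 ≤ bound (satisfied).

Step 1: Compute V_q(n, t) = Σ_{j=0}^1 C(n, j) (q−1)^j.
  j = 0: C(6,0)·(1)^0 = 1·1 = 1.
  j = 1: C(6,1)·(1)^1 = 6·1 = 6.
  V_q(n, t) = 1 + 6 = 7.
Step 2: q^n = 2^6 = 64.
Step 3: Hamming bound ⌊q^n / V_q(n,t)⌋ = ⌊64/7⌋ = 9.
Step 4: Compare |C| = 5 to 9: satisfied.
The claimed |C| lies below the Hamming bound.


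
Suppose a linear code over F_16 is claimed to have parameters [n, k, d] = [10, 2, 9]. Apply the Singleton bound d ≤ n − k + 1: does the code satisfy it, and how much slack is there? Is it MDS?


Singleton RHS = n − k + 1 = 9, slack = 0, bound satisfied, MDS.

Singleton bound: d ≤ n − k + 1.
Here n = 10, k = 2, so n − k + 1 = 9.
Given d = 9, check d ≤ 9: YES.
Slack = (n − k + 1) − d = 0.
The code is MDS (slack = 0).
Description: the claimed parameters are [10, 2, 9]_16; such a code would be MDS (meets Singleton bound).


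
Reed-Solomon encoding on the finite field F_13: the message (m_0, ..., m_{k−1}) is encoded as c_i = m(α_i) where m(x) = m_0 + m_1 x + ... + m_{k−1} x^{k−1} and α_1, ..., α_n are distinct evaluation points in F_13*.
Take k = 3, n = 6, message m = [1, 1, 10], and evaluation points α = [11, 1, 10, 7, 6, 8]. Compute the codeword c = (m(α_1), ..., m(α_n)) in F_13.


c = [0, 12, 10, 4, 3, 12]

Message polynomial: m(x) = 1 + 1·x + 10·x^2 (mod 13).
For each evaluation point α_i, compute m(α_i) mod 13:
  α_1 = 11: Horner steps 10 → 7 → 0, so m(11) = 0.
  α_2 = 1: Horner steps 10 → 11 → 12, so m(1) = 12.
  α_3 = 10: Horner steps 10 → 10 → 10, so m(10) = 10.
  α_4 = 7: Horner steps 10 → 6 → 4, so m(7) = 4.
  α_5 = 6: Horner steps 10 → 9 → 3, so m(6) = 3.
  α_6 = 8: Horner steps 10 → 3 → 12, so m(8) = 12.
Codeword c = [0, 12, 10, 4, 3, 12] ∈ F_13^6.


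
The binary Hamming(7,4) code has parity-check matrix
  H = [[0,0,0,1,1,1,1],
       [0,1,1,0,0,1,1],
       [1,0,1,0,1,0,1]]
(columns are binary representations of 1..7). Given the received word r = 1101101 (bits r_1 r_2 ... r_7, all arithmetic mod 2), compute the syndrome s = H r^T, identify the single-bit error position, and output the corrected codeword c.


s = (1, 0, 1)^T, error position = 5, corrected codeword c = 1101001

Compute s = H r^T mod 2 one row at a time:
  s_1 = 1 + 1 + 0 + 1 = 3 ≡ 1 (mod 2).
  s_2 = 1 + 0 + 0 + 1 = 2 ≡ 0 (mod 2).
  s_3 = 1 + 0 + 1 + 1 = 3 ≡ 1 (mod 2).
s = (1, 0, 1)^T — this equals column 5 of H (binary 101), so error is at position 5.
Correct: flip bit 5 of r = 1101101 to get c = 1101001.
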